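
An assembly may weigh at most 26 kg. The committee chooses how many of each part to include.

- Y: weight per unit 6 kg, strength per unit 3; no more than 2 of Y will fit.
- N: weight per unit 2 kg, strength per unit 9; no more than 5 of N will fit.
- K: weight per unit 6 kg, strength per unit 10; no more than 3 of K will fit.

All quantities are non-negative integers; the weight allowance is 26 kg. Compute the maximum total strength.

N has the best ratio (9/2); taking only N gives at most 5×9 = 45 (stopped by the supply cap of 5).
Mixing does better — 4×N and 3×K: weight 26 ≤ 26, strength 4·9 + 3·10 = 66.

66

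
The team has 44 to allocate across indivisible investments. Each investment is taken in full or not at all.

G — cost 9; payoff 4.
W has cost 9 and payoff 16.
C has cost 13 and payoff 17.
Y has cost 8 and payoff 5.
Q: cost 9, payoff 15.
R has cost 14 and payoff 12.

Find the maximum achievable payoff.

Allowing fractional choices, the relaxed optimum would be about 59.1, but investments are indivisible.
W + C + Y + Q: cost 9 + 13 + 8 + 9 = 39 ≤ 44, payoff 16 + 17 + 5 + 15 = 53.
G + W + C + Q: cost 9 + 9 + 13 + 9 = 40 ≤ 44, payoff 4 + 16 + 17 + 15 = 52.
W + C + Y + R: cost 9 + 13 + 8 + 14 = 44 ≤ 44, payoff 16 + 17 + 5 + 12 = 50.
Best is W, C, Y, and Q with total payoff 53.

53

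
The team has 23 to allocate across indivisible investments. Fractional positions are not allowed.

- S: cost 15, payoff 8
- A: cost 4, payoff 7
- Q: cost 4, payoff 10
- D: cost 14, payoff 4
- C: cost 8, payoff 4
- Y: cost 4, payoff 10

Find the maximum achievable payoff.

S + Q + Y: cost 15 + 4 + 4 = 23 ≤ 23, payoff 8 + 10 + 10 = 28.
A + Q + C + Y: cost 4 + 4 + 8 + 4 = 20 ≤ 23, payoff 7 + 10 + 4 + 10 = 31.
Best is A, Q, C, and Y with total payoff 31.

31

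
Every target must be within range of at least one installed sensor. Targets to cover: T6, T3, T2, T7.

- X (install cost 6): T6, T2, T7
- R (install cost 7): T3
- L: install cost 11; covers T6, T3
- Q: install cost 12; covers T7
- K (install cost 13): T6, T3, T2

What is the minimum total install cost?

This is a weighted set-cover instance.
Choose X and R: together they cover T6, T3, T2, T7 — every target.
Total install cost: 6 + 7 = 13.
No cover costs less than 13.

13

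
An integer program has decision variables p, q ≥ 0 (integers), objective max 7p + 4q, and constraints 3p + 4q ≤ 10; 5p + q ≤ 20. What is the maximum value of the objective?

Relaxing integrality, the LP optimum is 23.33 at (p,q) = (3.33, 0), which is not an integer point.
(p,q)=(3,0): 3·3+4·0=9≤10, 5·3+1·0=15≤20, objective 21.
(p,q)=(2,1): 3·2+4·1=10≤10, 5·2+1·1=11≤20, objective 18.
(p,q)=(2,0): 3·2+4·0=6≤10, 5·2+1·0=10≤20, objective 14.
Maximum is 21 at (p,q)=(3,0).

21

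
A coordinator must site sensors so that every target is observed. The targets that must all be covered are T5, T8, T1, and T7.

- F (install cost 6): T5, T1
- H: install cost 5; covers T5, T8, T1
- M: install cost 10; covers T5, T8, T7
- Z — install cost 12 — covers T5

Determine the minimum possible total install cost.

Choose H and M: together they cover T5, T8, T1, T7 — every target.
Total install cost: 5 + 10 = 15.
No cover costs less than 15.

15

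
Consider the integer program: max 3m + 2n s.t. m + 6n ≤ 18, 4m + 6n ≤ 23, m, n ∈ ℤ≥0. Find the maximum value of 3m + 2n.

The continuous relaxation peaks at (5.75, 0) with value 17.25; rounding to a feasible lattice point costs some objective.
(m,n)=(5,0): 1·5+6·0=5≤18, 4·5+6·0=20≤23, objective 15.
(m,n)=(4,1): 1·4+6·1=10≤18, 4·4+6·1=22≤23, objective 14.
(m,n)=(4,0): 1·4+6·0=4≤18, 4·4+6·0=16≤23, objective 12.
The best lattice point is (5,0), giving 15.

15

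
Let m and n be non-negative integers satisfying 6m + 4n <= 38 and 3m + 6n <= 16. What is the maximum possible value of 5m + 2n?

(m,n)=(5,0) is feasible, giving 25.
(m,n)=(4,0) is feasible, giving 20.
No feasible integer point exceeds 25.

25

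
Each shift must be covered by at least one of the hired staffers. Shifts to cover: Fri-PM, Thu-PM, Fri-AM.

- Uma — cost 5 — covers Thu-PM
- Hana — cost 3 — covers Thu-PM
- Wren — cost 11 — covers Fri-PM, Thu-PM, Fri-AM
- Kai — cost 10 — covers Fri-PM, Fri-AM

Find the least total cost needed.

11

Wren alone covers Fri-PM, Thu-PM, Fri-AM — every shift.
Total cost: 11.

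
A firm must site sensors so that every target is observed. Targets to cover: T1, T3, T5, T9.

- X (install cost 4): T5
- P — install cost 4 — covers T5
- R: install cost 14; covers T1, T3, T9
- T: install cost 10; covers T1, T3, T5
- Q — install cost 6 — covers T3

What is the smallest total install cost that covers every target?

Choose X and R: together they cover T1, T3, T5, T9 — every target.
Total install cost: 4 + 14 = 18.

18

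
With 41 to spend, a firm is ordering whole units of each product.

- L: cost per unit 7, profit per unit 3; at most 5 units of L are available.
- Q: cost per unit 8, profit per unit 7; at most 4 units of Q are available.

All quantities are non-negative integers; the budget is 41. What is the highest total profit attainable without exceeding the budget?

This is a bounded integer knapsack.
Q has the best ratio (7/8); taking only Q gives at most 4×7 = 28 (stopped by the supply cap of 4).
Mixing does better — 1×L and 4×Q: cost 39 ≤ 41, profit 1·3 + 4·7 = 31.

31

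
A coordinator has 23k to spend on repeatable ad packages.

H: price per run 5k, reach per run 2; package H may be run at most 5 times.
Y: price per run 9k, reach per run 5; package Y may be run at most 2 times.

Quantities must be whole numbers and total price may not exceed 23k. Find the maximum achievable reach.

1×H and 2×Y: price 23 ≤ 23, reach 1·2 + 2·5 = 12.
2×Y: price 18 ≤ 23, reach 2·5 = 10.
Best is 12.

12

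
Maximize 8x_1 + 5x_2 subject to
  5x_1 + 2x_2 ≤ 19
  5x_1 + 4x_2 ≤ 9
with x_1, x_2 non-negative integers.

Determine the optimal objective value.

(x_1,x_2)=(1,1): 5·1+2·1=7≤19, 5·1+4·1=9≤9, objective 13.
(x_1,x_2)=(0,2): 5·0+2·2=4≤19, 5·0+4·2=8≤9, objective 10.
Maximum is 13 at (x_1,x_2)=(1,1).

13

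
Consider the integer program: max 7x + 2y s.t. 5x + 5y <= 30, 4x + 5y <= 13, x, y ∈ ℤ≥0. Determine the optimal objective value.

(x,y)=(3,0): 5·3+5·0=15≤30, 4·3+5·0=12≤13, objective 21.
(x,y)=(2,1): 5·2+5·1=15≤30, 4·2+5·1=13≤13, objective 16.
No feasible integer point exceeds 21.

21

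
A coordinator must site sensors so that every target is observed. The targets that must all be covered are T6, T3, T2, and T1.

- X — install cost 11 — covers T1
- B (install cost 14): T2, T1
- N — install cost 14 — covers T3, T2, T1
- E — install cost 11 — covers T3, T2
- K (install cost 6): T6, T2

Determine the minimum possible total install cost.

Choose N and K: together they cover T6, T3, T2, T1 — every target.
Total install cost: 14 + 6 = 20.

20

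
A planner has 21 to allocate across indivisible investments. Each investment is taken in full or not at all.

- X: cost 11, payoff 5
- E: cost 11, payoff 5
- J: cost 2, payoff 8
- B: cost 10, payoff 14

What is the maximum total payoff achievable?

Allowing fractional choices, the relaxed optimum would be about 26.1, but investments are indivisible.
E + B: cost 11 + 10 = 21 ≤ 21, payoff 5 + 14 = 19.
J + B: cost 2 + 10 = 12 ≤ 21, payoff 8 + 14 = 22.
X + B: cost 11 + 10 = 21 ≤ 21, payoff 5 + 14 = 19.
Best is J and B with total payoff 22.

22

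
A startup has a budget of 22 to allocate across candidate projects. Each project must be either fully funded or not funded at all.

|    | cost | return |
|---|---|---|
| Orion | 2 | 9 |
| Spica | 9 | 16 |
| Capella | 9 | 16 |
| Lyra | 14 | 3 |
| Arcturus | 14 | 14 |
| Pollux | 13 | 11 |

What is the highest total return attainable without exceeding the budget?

41

Treat it as a binary knapsack problem.
Allowing fractional choices, the relaxed optimum would be about 43.0, but projects are indivisible.
Spica + Capella: cost 9 + 9 = 18 ≤ 22, return 16 + 16 = 32.
Orion + Spica + Capella: cost 2 + 9 + 9 = 20 ≤ 22, return 9 + 16 + 16 = 41.
Spica + Pollux: cost 9 + 13 = 22 ≤ 22, return 16 + 11 = 27.
Best is Orion, Spica, and Capella with total return 41.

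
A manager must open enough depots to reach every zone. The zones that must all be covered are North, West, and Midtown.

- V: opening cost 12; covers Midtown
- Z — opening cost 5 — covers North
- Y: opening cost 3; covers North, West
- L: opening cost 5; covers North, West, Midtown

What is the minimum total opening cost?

5

This is an integer covering problem.
The greedy cost-per-new-zone heuristic would pick Y and L for 8, but a cheaper cover exists.
L alone covers North, West, Midtown — every zone.
Total opening cost: 5.
No cover costs less than 5.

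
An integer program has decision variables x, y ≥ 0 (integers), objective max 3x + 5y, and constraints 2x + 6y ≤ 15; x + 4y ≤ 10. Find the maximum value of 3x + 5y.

21

The continuous relaxation peaks at (7.5, 0) with value 22.50; rounding to a feasible lattice point costs some objective.
(x,y)=(7,0): 2·7+6·0=14≤15, 1·7+4·0=7≤10, objective 21.
(x,y)=(6,0): 2·6+6·0=12≤15, 1·6+4·0=6≤10, objective 18.
No feasible integer point exceeds 21.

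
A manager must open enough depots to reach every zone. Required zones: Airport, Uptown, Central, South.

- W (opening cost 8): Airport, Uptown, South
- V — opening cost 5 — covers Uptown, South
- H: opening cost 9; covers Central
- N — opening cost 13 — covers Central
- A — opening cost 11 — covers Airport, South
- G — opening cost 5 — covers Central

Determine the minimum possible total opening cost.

13

Choose W and G: together they cover Airport, Uptown, Central, South — every zone.
Total opening cost: 8 + 5 = 13.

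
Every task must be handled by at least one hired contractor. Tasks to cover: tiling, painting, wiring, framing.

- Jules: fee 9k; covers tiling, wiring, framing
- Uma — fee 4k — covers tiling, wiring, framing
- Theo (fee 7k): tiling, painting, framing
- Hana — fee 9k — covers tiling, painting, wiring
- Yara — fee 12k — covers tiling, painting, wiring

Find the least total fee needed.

Choose Uma and Theo: together they cover tiling, painting, wiring, framing — every task.
Total fee: 4 + 7 = 11.

11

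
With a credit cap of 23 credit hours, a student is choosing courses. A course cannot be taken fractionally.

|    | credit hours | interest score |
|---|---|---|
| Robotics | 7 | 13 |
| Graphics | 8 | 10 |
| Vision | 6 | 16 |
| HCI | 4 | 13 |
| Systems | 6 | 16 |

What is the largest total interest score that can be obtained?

Take Robotics, Vision, HCI, and Systems: credit hours 7 + 6 + 4 + 6 = 23 ≤ 23, interest score 13 + 16 + 13 + 16 = 58.
No other feasible combination does better.

58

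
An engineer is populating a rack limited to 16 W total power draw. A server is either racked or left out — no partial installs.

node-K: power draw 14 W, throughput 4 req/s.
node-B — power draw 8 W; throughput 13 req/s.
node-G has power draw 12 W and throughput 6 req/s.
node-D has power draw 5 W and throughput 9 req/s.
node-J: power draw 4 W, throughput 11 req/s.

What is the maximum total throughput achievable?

24

Allowing fractional choices, the relaxed optimum would be about 31.4, but servers are indivisible.
node-D + node-J: power draw 5 + 4 = 9 ≤ 16, throughput 9 + 11 = 20.
node-B + node-J: power draw 8 + 4 = 12 ≤ 16, throughput 13 + 11 = 24.
node-B + node-D: power draw 8 + 5 = 13 ≤ 16, throughput 13 + 9 = 22.
Best is node-B and node-J with total throughput 24.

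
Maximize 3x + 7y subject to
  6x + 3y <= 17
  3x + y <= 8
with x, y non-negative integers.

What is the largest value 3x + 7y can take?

(x,y)=(0,5) is feasible, giving 35.
(x,y)=(0,4) is feasible, giving 28.
The best lattice point is (0,5), giving 35.

35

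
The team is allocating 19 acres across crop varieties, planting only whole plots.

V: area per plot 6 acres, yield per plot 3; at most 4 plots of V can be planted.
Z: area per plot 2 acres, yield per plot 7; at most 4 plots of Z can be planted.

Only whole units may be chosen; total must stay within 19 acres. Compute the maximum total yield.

Z has the best ratio (7/2); taking only Z gives at most 4×7 = 28 (stopped by the supply cap of 4).
Mixing does better — 1×V and 4×Z: area 14 ≤ 19, yield 1·3 + 4·7 = 31.

31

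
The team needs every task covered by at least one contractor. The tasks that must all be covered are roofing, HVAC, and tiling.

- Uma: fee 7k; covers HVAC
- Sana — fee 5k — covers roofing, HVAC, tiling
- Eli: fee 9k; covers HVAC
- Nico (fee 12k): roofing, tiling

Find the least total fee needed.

5

Sana alone covers roofing, HVAC, tiling — every task.
Total fee: 5.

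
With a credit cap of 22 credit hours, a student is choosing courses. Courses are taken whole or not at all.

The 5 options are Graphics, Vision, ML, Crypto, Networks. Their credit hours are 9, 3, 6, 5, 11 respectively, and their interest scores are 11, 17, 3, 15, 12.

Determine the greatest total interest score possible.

Vision + Crypto + Networks: credit hours 3 + 5 + 11 = 19 ≤ 22, interest score 17 + 15 + 12 = 44.
Vision + ML + Crypto: credit hours 3 + 6 + 5 = 14 ≤ 22, interest score 17 + 3 + 15 = 35.
Graphics + Vision + Crypto: credit hours 9 + 3 + 5 = 17 ≤ 22, interest score 11 + 17 + 15 = 43.
Best is Vision, Crypto, and Networks with total interest score 44.

44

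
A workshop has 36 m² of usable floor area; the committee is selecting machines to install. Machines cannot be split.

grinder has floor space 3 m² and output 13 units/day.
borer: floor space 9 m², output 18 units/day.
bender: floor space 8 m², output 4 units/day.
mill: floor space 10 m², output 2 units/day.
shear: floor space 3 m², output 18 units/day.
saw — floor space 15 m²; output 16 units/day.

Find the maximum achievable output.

Allowing fractional choices, the relaxed optimum would be about 68.0, but machines are indivisible.
grinder + borer + bender + mill + shear: floor space 3 + 9 + 8 + 10 + 3 = 33 ≤ 36, output 13 + 18 + 4 + 2 + 18 = 55.
borer + bender + shear + saw: floor space 9 + 8 + 3 + 15 = 35 ≤ 36, output 18 + 4 + 18 + 16 = 56.
grinder + borer + shear + saw: floor space 3 + 9 + 3 + 15 = 30 ≤ 36, output 13 + 18 + 18 + 16 = 65.
Best is grinder, borer, shear, and saw with total output 65.

65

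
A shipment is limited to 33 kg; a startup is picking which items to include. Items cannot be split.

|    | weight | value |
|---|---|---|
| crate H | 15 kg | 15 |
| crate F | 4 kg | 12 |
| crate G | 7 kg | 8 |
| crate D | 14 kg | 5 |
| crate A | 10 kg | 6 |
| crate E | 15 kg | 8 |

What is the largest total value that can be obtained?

This is an integer program with binary decision variables.
crate H + crate F + crate A: weight 15 + 4 + 10 = 29 ≤ 33, value 15 + 12 + 6 = 33.
crate H + crate F + crate D: weight 15 + 4 + 14 = 33 ≤ 33, value 15 + 12 + 5 = 32.
crate H + crate F + crate G: weight 15 + 4 + 7 = 26 ≤ 33, value 15 + 12 + 8 = 35.
Best is crate H, crate F, and crate G with total value 35.

35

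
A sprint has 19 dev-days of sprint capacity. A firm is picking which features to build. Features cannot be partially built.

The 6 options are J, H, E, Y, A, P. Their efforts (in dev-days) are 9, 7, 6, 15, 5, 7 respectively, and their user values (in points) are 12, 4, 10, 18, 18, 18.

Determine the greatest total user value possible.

This is an integer program with binary decision variables.
Allowing fractional choices, the relaxed optimum would be about 47.3, but features are indivisible.
E + A + P: effort 6 + 5 + 7 = 18 ≤ 19, user value 10 + 18 + 18 = 46.
H + A + P: effort 7 + 5 + 7 = 19 ≤ 19, user value 4 + 18 + 18 = 40.
Best is E, A, and P with total user value 46.

46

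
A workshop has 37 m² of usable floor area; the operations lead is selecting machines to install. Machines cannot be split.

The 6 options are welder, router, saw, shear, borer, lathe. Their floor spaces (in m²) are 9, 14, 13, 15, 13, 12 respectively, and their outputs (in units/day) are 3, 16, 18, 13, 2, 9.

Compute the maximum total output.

router + saw: floor space 14 + 13 = 27 ≤ 37, output 16 + 18 = 34.
welder + router + saw: floor space 9 + 14 + 13 = 36 ≤ 37, output 3 + 16 + 18 = 37.
Best is welder, router, and saw with total output 37.

37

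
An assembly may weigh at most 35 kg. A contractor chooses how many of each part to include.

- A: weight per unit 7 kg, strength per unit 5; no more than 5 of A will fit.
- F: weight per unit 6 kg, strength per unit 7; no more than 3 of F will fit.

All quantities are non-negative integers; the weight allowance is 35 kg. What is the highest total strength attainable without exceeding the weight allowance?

31

3×A and 2×F: weight 33 ≤ 35, strength 3·5 + 2·7 = 29.
2×A and 3×F: weight 32 ≤ 35, strength 2·5 + 3·7 = 31.
Best is 31.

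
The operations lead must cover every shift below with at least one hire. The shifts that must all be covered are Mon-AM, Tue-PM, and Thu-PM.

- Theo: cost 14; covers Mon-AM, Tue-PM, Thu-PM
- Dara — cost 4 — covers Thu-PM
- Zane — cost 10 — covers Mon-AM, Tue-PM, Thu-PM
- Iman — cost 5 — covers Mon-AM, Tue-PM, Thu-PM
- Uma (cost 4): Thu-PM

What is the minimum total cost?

Iman alone covers Mon-AM, Tue-PM, Thu-PM — every shift.
Total cost: 5.

5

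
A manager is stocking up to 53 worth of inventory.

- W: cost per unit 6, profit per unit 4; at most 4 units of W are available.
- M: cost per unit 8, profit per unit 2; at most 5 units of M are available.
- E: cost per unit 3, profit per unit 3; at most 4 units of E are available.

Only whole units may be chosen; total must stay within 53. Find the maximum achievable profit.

E has the best ratio (3/3); taking only E gives at most 4×3 = 12 (stopped by the supply cap of 4).
Mixing does better — 4×W, 2×M, and 4×E: cost 52 ≤ 53, profit 4·4 + 2·2 + 4·3 = 32.

32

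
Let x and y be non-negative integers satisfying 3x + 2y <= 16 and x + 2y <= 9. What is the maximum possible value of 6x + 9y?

Relaxing integrality, the LP optimum is 45.75 at (x,y) = (3.5, 2.75), which is not an integer point.
(x,y)=(3,3): 3·3+2·3=15≤16, 1·3+2·3=9≤9, objective 45.
(x,y)=(4,2): 3·4+2·2=16≤16, 1·4+2·2=8≤9, objective 42.
(x,y)=(2,3): 3·2+2·3=12≤16, 1·2+2·3=8≤9, objective 39.
The best lattice point is (3,3), giving 45.

45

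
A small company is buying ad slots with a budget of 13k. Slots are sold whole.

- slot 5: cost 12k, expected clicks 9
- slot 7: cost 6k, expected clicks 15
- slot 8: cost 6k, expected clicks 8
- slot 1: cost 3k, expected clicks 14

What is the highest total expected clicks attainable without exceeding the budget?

Allowing fractional choices, the relaxed optimum would be about 34.3, but ad slots are indivisible.
slot 7 + slot 8: cost 6 + 6 = 12 ≤ 13, expected clicks 15 + 8 = 23.
slot 7 + slot 1: cost 6 + 3 = 9 ≤ 13, expected clicks 15 + 14 = 29.
Best is slot 7 and slot 1 with total expected clicks 29.

29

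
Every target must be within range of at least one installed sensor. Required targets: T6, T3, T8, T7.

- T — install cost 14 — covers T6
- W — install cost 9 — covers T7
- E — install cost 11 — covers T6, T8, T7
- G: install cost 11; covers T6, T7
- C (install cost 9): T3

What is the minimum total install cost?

20

Choose E and C: together they cover T6, T3, T8, T7 — every target.
Total install cost: 11 + 9 = 20.
No cover costs less than 20.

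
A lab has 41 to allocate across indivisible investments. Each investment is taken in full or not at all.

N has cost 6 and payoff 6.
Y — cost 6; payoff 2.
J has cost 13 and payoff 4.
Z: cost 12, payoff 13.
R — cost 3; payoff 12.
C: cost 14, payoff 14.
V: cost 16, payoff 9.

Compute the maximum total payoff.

Allowing fractional choices, the relaxed optimum would be about 48.4, but investments are indivisible.
N + Y + Z + R + C: cost 6 + 6 + 12 + 3 + 14 = 41 ≤ 41, payoff 6 + 2 + 13 + 12 + 14 = 47.
N + Z + R + C: cost 6 + 12 + 3 + 14 = 35 ≤ 41, payoff 6 + 13 + 12 + 14 = 45.
Y + Z + R + C: cost 6 + 12 + 3 + 14 = 35 ≤ 41, payoff 2 + 13 + 12 + 14 = 41.
Best is N, Y, Z, R, and C with total payoff 47.

47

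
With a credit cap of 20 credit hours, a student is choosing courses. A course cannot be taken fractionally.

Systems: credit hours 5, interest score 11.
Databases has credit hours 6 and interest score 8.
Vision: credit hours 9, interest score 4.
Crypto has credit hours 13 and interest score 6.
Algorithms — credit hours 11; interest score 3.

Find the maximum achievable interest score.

23

This is a 0-1 knapsack instance.
Systems + Databases + Vision: credit hours 5 + 6 + 9 = 20 ≤ 20, interest score 11 + 8 + 4 = 23.
Systems + Databases: credit hours 5 + 6 = 11 ≤ 20, interest score 11 + 8 = 19.
Best is Systems, Databases, and Vision with total interest score 23.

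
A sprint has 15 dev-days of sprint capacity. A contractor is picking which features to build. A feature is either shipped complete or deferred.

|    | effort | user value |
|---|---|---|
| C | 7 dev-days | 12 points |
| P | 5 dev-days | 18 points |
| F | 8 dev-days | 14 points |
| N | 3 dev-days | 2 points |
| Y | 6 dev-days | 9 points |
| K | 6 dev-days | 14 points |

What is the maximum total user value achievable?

This is an integer program with binary decision variables.
Allowing fractional choices, the relaxed optimum would be about 39.0, but features are indivisible.
P + N + K: effort 5 + 3 + 6 = 14 ≤ 15, user value 18 + 2 + 14 = 34.
P + K: effort 5 + 6 = 11 ≤ 15, user value 18 + 14 = 32.
Best is P, N, and K with total user value 34.

34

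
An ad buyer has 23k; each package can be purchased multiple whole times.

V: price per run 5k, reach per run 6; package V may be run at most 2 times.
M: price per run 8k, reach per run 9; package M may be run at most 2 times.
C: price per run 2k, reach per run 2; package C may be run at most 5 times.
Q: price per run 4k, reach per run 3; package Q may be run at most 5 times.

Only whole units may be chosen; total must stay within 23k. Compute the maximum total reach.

26

This is a bounded integer knapsack.
V has the best ratio (6/5); taking only V gives at most 2×6 = 12 (stopped by the supply cap of 2).
Mixing does better — 1×V, 2×M, and 1×C: price 23 ≤ 23, reach 1·6 + 2·9 + 1·2 = 26.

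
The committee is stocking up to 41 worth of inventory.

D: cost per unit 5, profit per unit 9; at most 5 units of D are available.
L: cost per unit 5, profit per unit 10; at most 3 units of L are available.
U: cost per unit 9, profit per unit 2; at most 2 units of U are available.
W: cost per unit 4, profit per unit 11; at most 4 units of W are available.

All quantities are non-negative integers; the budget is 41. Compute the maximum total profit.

92

W has the best ratio (11/4); taking only W gives at most 4×11 = 44 (stopped by the supply cap of 4).
Mixing does better — 2×D, 3×L, and 4×W: cost 41 ≤ 41, profit 2·9 + 3·10 + 4·11 = 92.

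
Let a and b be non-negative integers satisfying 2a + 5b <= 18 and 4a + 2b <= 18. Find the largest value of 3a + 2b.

14

The continuous relaxation peaks at (3.38, 2.25) with value 14.62; rounding to a feasible lattice point costs some objective.
(a,b)=(4,1) is feasible, giving 14.
(a,b)=(3,2) is feasible, giving 13.
(a,b)=(4,0) is feasible, giving 12.
Maximum is 14 at (a,b)=(4,1).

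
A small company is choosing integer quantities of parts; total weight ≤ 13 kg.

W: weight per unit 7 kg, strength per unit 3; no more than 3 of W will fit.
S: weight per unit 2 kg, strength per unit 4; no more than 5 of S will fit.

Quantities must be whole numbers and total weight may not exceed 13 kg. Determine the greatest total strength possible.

4×S: weight 8 ≤ 13, strength 4·4 = 16.
5×S: weight 10 ≤ 13, strength 5·4 = 20.
Best is 20.

20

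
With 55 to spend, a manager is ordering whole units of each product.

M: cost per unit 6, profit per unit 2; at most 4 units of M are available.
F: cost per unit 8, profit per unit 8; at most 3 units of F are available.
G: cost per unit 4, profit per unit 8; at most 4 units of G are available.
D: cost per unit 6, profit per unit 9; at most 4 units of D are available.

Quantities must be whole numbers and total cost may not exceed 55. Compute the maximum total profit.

78

1×F, 4×G, and 4×D: cost 48 ≤ 55, profit 1·8 + 4·8 + 4·9 = 76.
1×M, 1×F, 4×G, and 4×D: cost 54 ≤ 55, profit 1·2 + 1·8 + 4·8 + 4·9 = 78.
Best is 78.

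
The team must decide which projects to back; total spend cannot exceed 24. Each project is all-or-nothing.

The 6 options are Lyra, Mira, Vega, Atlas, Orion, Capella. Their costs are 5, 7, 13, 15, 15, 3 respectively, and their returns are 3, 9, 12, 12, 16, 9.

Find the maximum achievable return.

30

Take Mira, Vega, and Capella: cost 7 + 13 + 3 = 23 ≤ 24, return 9 + 12 + 9 = 30.
No other feasible combination does better.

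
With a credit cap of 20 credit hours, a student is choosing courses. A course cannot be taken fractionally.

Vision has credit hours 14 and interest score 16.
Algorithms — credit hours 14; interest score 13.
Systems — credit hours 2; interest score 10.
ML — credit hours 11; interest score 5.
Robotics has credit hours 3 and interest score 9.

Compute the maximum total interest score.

35

Allowing fractional choices, the relaxed optimum would be about 35.9, but courses are indivisible.
Vision + Systems: credit hours 14 + 2 = 16 ≤ 20, interest score 16 + 10 = 26.
Algorithms + Systems + Robotics: credit hours 14 + 2 + 3 = 19 ≤ 20, interest score 13 + 10 + 9 = 32.
Vision + Systems + Robotics: credit hours 14 + 2 + 3 = 19 ≤ 20, interest score 16 + 10 + 9 = 35.
Best is Vision, Systems, and Robotics with total interest score 35.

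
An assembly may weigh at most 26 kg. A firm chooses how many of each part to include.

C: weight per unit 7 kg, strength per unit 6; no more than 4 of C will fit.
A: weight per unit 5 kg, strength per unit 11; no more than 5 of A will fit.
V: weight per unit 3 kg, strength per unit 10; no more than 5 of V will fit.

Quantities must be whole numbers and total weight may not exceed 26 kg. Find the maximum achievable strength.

This is a bounded integer knapsack.
4×A and 2×V: weight 26 ≤ 26, strength 4·11 + 2·10 = 64.
2×A and 5×V: weight 25 ≤ 26, strength 2·11 + 5·10 = 72.
Best is 72.

72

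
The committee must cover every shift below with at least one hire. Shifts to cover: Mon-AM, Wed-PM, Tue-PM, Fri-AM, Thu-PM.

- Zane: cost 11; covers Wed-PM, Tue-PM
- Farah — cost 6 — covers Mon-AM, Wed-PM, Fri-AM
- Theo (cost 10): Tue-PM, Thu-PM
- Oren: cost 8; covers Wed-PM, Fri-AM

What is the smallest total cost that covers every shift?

Choose Farah and Theo: together they cover Mon-AM, Wed-PM, Tue-PM, Fri-AM, Thu-PM — every shift.
Total cost: 6 + 10 = 16.
No cover costs less than 16.

16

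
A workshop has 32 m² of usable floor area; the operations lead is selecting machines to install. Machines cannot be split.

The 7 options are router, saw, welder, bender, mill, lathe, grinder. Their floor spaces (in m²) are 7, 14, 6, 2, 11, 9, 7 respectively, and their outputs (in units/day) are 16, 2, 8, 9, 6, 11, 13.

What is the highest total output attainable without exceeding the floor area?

Take router, welder, bender, lathe, and grinder: floor space 7 + 6 + 2 + 9 + 7 = 31 ≤ 32, output 16 + 8 + 9 + 11 + 13 = 57.
No other feasible combination does better.

57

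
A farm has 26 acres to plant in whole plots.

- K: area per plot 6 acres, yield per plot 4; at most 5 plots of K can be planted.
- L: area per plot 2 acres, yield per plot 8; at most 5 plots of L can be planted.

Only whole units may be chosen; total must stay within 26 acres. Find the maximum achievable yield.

Take 2×K and 5×L: area 22 ≤ 26, yield 2·4 + 5·8 = 48.
L has the best ratio (8/2) and is taken to its limit of 5; remaining capacity is filled optimally with the others.

48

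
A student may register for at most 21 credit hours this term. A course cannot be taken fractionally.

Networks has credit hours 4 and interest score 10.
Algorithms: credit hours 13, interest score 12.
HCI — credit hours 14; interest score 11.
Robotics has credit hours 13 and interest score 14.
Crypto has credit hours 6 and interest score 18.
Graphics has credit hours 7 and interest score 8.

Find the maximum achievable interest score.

36

Take Networks, Crypto, and Graphics: credit hours 4 + 6 + 7 = 17 ≤ 21, interest score 10 + 18 + 8 = 36.
No other feasible combination does better.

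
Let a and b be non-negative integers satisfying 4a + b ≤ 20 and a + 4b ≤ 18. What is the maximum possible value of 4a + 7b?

The continuous relaxation peaks at (4.13, 3.47) with value 40.80; rounding to a feasible lattice point costs some objective.
(a,b)=(4,3) is feasible, giving 37.
(a,b)=(3,3) is feasible, giving 33.
Maximum is 37 at (a,b)=(4,3).

37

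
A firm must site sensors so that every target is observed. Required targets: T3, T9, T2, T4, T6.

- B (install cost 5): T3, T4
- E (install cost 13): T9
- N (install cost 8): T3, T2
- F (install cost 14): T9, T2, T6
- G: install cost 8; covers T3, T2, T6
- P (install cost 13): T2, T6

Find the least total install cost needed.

Choose B and F: together they cover T3, T9, T2, T4, T6 — every target.
Total install cost: 5 + 14 = 19.

19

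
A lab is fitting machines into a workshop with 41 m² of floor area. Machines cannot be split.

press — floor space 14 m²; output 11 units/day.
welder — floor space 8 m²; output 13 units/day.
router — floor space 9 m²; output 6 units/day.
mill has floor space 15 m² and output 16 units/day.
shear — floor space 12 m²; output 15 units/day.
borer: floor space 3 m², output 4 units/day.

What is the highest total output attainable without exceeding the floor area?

48

This is a 0-1 knapsack instance.
Take welder, mill, shear, and borer: floor space 8 + 15 + 12 + 3 = 38 ≤ 41, output 13 + 16 + 15 + 4 = 48.
No other feasible combination does better.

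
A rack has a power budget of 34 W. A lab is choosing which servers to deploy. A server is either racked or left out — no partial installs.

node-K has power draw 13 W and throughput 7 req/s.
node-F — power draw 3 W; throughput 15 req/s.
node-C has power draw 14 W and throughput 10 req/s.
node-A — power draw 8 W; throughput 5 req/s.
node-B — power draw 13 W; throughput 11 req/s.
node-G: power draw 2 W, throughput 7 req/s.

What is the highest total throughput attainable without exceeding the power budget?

Allowing fractional choices, the relaxed optimum would be about 44.2, but servers are indivisible.
node-K + node-F + node-C + node-G: power draw 13 + 3 + 14 + 2 = 32 ≤ 34, throughput 7 + 15 + 10 + 7 = 39.
node-F + node-C + node-B + node-G: power draw 3 + 14 + 13 + 2 = 32 ≤ 34, throughput 15 + 10 + 11 + 7 = 43.
node-K + node-F + node-B + node-G: power draw 13 + 3 + 13 + 2 = 31 ≤ 34, throughput 7 + 15 + 11 + 7 = 40.
Best is node-F, node-C, node-B, and node-G with total throughput 43.

43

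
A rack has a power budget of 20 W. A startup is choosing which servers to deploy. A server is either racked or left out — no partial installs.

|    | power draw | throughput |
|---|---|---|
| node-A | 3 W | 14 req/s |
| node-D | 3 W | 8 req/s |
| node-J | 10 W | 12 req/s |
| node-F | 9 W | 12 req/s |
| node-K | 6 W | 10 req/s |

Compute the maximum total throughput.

Treat it as a binary knapsack problem.
Allowing fractional choices, the relaxed optimum would be about 42.7, but servers are indivisible.
node-A + node-J + node-K: power draw 3 + 10 + 6 = 19 ≤ 20, throughput 14 + 12 + 10 = 36.
node-A + node-F + node-K: power draw 3 + 9 + 6 = 18 ≤ 20, throughput 14 + 12 + 10 = 36.
The maximum throughput is 36; one optimal choice is node-A, node-F, and node-K.

36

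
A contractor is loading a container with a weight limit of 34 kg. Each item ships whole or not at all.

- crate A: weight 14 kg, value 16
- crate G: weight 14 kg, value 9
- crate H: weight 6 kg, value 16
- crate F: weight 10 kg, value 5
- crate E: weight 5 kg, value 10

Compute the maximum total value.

Allowing fractional choices, the relaxed optimum would be about 47.8, but items are indivisible.
crate A + crate G + crate H: weight 14 + 14 + 6 = 34 ≤ 34, value 16 + 9 + 16 = 41.
crate A + crate H + crate F: weight 14 + 6 + 10 = 30 ≤ 34, value 16 + 16 + 5 = 37.
crate A + crate H + crate E: weight 14 + 6 + 5 = 25 ≤ 34, value 16 + 16 + 10 = 42.
Best is crate A, crate H, and crate E with total value 42.

42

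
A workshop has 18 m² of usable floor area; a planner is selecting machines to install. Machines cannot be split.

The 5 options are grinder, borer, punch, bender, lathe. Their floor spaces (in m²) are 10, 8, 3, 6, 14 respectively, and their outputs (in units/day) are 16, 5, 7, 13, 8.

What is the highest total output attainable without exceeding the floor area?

Allowing fractional choices, the relaxed optimum would be about 34.4, but machines are indivisible.
borer + punch + bender: floor space 8 + 3 + 6 = 17 ≤ 18, output 5 + 7 + 13 = 25.
grinder + bender: floor space 10 + 6 = 16 ≤ 18, output 16 + 13 = 29.
Best is grinder and bender with total output 29.

29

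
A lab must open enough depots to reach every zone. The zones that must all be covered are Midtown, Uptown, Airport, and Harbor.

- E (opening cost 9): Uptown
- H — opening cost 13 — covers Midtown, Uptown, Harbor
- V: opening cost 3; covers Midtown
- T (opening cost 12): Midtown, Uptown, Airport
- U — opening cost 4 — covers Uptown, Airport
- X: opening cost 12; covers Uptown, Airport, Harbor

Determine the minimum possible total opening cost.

The greedy cost-per-new-zone heuristic would pick U, V, and X for 19, but a cheaper cover exists.
Choose V and X: together they cover Midtown, Uptown, Airport, Harbor — every zone.
Total opening cost: 3 + 12 = 15.
No cover costs less than 15.

15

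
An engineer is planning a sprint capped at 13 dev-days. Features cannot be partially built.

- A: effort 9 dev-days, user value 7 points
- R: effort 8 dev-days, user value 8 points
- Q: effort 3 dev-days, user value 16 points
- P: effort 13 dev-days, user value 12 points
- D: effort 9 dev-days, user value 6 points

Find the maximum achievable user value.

Allowing fractional choices, the relaxed optimum would be about 25.8, but features are indivisible.
R + Q: effort 8 + 3 = 11 ≤ 13, user value 8 + 16 = 24.
A + Q: effort 9 + 3 = 12 ≤ 13, user value 7 + 16 = 23.
Best is R and Q with total user value 24.

24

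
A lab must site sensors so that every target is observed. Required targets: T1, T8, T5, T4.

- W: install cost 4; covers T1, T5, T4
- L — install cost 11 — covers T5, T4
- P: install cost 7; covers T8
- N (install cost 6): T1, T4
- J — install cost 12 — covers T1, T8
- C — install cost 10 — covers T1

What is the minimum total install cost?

11

Choose W and P: together they cover T1, T8, T5, T4 — every target.
Total install cost: 4 + 7 = 11.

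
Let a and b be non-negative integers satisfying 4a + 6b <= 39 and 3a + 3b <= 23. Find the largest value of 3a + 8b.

48

Relaxing integrality, the LP optimum is 52.00 at (a,b) = (0, 6.5), which is not an integer point.
(a,b)=(0,6): 4·0+6·6=36≤39, 3·0+3·6=18≤23, objective 48.
(a,b)=(1,5): 4·1+6·5=34≤39, 3·1+3·5=18≤23, objective 43.
(a,b)=(0,5): 4·0+6·5=30≤39, 3·0+3·5=15≤23, objective 40.
The best lattice point is (0,6), giving 48.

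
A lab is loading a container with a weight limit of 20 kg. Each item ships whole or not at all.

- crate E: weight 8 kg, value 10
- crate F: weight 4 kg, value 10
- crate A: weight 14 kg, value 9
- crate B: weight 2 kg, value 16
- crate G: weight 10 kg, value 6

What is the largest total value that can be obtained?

36

Allowing fractional choices, the relaxed optimum would be about 39.9, but items are indivisible.
crate F + crate A + crate B: weight 4 + 14 + 2 = 20 ≤ 20, value 10 + 9 + 16 = 35.
crate E + crate F + crate B: weight 8 + 4 + 2 = 14 ≤ 20, value 10 + 10 + 16 = 36.
Best is crate E, crate F, and crate B with total value 36.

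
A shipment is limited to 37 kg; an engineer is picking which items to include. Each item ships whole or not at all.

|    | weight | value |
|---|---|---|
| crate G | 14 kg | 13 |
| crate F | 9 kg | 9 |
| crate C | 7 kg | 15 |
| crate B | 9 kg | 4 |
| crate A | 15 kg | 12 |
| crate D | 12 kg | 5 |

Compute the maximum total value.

40

Allowing fractional choices, the relaxed optimum would be about 42.6, but items are indivisible.
crate F + crate C + crate A: weight 9 + 7 + 15 = 31 ≤ 37, value 9 + 15 + 12 = 36.
crate G + crate C + crate A: weight 14 + 7 + 15 = 36 ≤ 37, value 13 + 15 + 12 = 40.
crate G + crate F + crate C: weight 14 + 9 + 7 = 30 ≤ 37, value 13 + 9 + 15 = 37.
Best is crate G, crate C, and crate A with total value 40.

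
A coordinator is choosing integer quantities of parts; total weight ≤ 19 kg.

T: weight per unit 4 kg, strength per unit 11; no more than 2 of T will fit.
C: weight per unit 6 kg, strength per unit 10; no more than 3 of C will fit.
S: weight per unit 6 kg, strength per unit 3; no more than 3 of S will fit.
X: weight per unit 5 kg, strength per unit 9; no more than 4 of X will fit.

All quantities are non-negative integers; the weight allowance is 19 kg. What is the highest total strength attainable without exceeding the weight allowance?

2×T, 1×C, and 1×X: weight 19 ≤ 19, strength 2·11 + 1·10 + 1·9 = 41.
2×T and 2×X: weight 18 ≤ 19, strength 2·11 + 2·9 = 40.
Best is 41.

41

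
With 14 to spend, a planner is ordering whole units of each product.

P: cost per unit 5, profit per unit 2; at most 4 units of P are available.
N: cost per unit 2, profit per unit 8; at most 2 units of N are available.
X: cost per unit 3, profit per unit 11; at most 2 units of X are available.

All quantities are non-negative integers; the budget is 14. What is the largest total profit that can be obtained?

1×P, 1×N, and 2×X: cost 13 ≤ 14, profit 1·2 + 1·8 + 2·11 = 32.
2×N and 2×X: cost 10 ≤ 14, profit 2·8 + 2·11 = 38.
Best is 38.

38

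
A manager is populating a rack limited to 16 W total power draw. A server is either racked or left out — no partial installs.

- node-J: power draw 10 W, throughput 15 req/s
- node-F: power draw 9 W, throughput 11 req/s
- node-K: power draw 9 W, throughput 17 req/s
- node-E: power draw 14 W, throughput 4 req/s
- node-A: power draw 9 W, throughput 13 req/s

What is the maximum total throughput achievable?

17

Allowing fractional choices, the relaxed optimum would be about 27.5, but servers are indivisible.
node-K: power draw 9 ≤ 16, throughput 17.
node-A: power draw 9 ≤ 16, throughput 13.
node-J: power draw 10 ≤ 16, throughput 15.
Best is node-K with total throughput 17.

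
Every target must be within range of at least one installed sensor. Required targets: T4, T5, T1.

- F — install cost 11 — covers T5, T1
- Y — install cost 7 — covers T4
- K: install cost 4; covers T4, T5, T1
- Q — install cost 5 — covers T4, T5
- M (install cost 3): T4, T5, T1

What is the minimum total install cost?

M alone covers T4, T5, T1 — every target.
Total install cost: 3.

3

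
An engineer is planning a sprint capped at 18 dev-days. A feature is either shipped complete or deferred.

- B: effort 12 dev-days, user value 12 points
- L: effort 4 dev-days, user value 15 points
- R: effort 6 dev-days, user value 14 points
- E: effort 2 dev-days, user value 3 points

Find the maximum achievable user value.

32

Allowing fractional choices, the relaxed optimum would be about 38.0, but features are indivisible.
L + R + E: effort 4 + 6 + 2 = 12 ≤ 18, user value 15 + 14 + 3 = 32.
B + L + E: effort 12 + 4 + 2 = 18 ≤ 18, user value 12 + 15 + 3 = 30.
L + R: effort 4 + 6 = 10 ≤ 18, user value 15 + 14 = 29.
Best is L, R, and E with total user value 32.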